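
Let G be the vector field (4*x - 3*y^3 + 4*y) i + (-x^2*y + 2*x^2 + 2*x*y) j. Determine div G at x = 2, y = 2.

4

∂G₁/∂x = 4
∂G₂/∂y = -x^2 + 2*x
∇·G = -x^2 + 2*x + 4
At (2, 2): 4.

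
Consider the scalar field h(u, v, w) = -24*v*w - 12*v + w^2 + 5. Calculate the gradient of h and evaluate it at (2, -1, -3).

∂h/∂u = 0
∂h/∂v = -24*w - 12
∂h/∂w = -24*v + 2*w
∇h = (0, -24*w - 12, -24*v + 2*w)
At (2, -1, -3): (0, 60, 18).

(0, 60, 18)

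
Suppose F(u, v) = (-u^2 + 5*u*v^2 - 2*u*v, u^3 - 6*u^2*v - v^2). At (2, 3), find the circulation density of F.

-116

∂F₂/∂u = 3*u^2 - 12*u*v
∂F₁/∂v = 10*u*v - 2*u
Scalar curl = 3*u^2 - 22*u*v + 2*u
At (2, 3): -116.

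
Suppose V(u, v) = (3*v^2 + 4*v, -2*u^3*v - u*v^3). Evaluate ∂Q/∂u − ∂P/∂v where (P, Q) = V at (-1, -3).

∂V₂/∂u = -6*u^2*v - v^3
∂V₁/∂v = 6*v + 4
Scalar curl = -6*u^2*v - v^3 - 6*v - 4
At (-1, -3): 59.

59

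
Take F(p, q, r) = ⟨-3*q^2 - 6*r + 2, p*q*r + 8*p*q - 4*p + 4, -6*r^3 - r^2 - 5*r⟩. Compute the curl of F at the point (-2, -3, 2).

(-6, -6, -52)

(∇×F)₁ = ∂F₃/∂q − ∂F₂/∂r = -p*q
(∇×F)₂ = ∂F₁/∂r − ∂F₃/∂p = -6
(∇×F)₃ = ∂F₂/∂p − ∂F₁/∂q = q*r + 14*q - 4
∇×F = (-p*q, -6, q*r + 14*q - 4)
At (-2, -3, 2): (-6, -6, -52).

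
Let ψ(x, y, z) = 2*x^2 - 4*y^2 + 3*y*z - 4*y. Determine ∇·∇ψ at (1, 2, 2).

-4

∂²ψ/∂x² = 4
∂²ψ/∂y² = -8
∂²ψ/∂z² = 0
∇²ψ = -4
At (1, 2, 2): -4.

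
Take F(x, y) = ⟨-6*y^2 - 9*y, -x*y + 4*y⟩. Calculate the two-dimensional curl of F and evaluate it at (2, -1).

∂F₂/∂x = -y
∂F₁/∂y = -12*y - 9
Scalar curl = 11*y + 9
At (2, -1): -2.

-2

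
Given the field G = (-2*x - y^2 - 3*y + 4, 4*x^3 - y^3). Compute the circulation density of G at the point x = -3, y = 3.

∂G₂/∂x = 12*x^2
∂G₁/∂y = -2*y - 3
Scalar curl = 12*x^2 + 2*y + 3
At (-3, 3): 117.

117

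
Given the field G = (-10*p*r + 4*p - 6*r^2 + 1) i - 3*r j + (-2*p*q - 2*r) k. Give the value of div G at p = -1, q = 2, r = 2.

∂G₁/∂p = -10*r + 4
∂G₂/∂q = 0
∂G₃/∂r = -2
∇·G = -10*r + 2
At (-1, 2, 2): -18.

-18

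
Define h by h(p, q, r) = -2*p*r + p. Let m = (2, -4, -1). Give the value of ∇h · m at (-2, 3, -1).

2

∂h/∂p = -2*r + 1
∂h/∂q = 0
∂h/∂r = -2*p
∇h at (-2, 3, -1) = (3, 0, 4)
∇h · m = (3)(2) + (0)(-4) + (4)(-1) = 2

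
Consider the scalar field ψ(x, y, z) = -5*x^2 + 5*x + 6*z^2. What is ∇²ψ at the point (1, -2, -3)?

∂²ψ/∂x² = -10
∂²ψ/∂y² = 0
∂²ψ/∂z² = 12
∇²ψ = 2
At (1, -2, -3): 2.

2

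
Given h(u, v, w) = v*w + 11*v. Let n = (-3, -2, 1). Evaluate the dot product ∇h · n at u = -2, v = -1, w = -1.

-21

∂h/∂u = 0
∂h/∂v = w + 11
∂h/∂w = v
∇h at (-2, -1, -1) = (0, 10, -1)
∇h · n = (0)(-3) + (10)(-2) + (-1)(1) = -21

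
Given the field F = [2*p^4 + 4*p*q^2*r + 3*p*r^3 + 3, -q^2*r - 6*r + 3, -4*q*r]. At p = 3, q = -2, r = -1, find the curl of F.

(14, 75, -48)

(∇×F)₁ = ∂F₃/∂q − ∂F₂/∂r = q^2 - 4*r + 6
(∇×F)₂ = ∂F₁/∂r − ∂F₃/∂p = 4*p*q^2 + 9*p*r^2
(∇×F)₃ = ∂F₂/∂p − ∂F₁/∂q = -8*p*q*r
∇×F = (q^2 - 4*r + 6, 4*p*q^2 + 9*p*r^2, -8*p*q*r)
At (3, -2, -1): (14, 75, -48).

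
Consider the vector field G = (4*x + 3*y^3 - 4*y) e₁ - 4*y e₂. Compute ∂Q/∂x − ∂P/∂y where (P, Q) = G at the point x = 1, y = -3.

-77

∂G₂/∂x = 0
∂G₁/∂y = 9*y^2 - 4
Scalar curl = -9*y^2 + 4
At (1, -3): -77.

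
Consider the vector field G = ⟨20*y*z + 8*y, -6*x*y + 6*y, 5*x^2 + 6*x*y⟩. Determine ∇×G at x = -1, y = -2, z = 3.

(∇×G)₁ = ∂G₃/∂y − ∂G₂/∂z = 6*x
(∇×G)₂ = ∂G₁/∂z − ∂G₃/∂x = -10*x + 14*y
(∇×G)₃ = ∂G₂/∂x − ∂G₁/∂y = -6*y - 20*z - 8
∇×G = (6*x, -10*x + 14*y, -6*y - 20*z - 8)
At (-1, -2, 3): (-6, -18, -56).

(-6, -18, -56)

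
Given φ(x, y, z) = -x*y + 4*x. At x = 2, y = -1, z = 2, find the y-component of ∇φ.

-2

(∇φ)_2 = ∂φ/∂y = -x
At (2, -1, 2): -2.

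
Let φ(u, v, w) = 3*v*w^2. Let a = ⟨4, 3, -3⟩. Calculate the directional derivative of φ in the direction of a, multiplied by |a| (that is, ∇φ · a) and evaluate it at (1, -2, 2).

108

∂φ/∂u = 0
∂φ/∂v = 3*w^2
∂φ/∂w = 6*v*w
∇φ at (1, -2, 2) = (0, 12, -24)
∇φ · a = (0)(4) + (12)(3) + (-24)(-3) = 108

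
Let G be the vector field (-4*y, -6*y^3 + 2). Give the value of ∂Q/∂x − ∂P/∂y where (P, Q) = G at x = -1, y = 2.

∂G₂/∂x = 0
∂G₁/∂y = -4
Scalar curl = 4
At (-1, 2): 4.

4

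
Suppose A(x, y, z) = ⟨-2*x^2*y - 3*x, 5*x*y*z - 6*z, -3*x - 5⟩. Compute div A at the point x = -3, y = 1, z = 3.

∂A₁/∂x = -4*x*y - 3
∂A₂/∂y = 5*x*z
∂A₃/∂z = 0
∇·A = -4*x*y + 5*x*z - 3
At (-3, 1, 3): -36.

-36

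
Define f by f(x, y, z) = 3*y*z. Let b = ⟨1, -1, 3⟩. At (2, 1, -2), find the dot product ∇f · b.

15

∂f/∂x = 0
∂f/∂y = 3*z
∂f/∂z = 3*y
∇f at (2, 1, -2) = (0, -6, 3)
∇f · b = (0)(1) + (-6)(-1) + (3)(3) = 15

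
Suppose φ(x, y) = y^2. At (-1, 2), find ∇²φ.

∂²φ/∂x² = 0
∂²φ/∂y² = 2
∇²φ = 2
At (-1, 2): 2.

2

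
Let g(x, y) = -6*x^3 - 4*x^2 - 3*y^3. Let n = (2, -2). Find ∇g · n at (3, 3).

∂g/∂x = -18*x^2 - 8*x
∂g/∂y = -9*y^2
∇g at (3, 3) = (-186, -81)
∇g · n = (-186)(2) + (-81)(-2) = -210

-210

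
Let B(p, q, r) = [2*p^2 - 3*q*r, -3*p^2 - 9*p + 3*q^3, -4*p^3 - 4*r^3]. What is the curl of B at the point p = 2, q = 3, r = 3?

(0, 39, -12)

(∇×B)₁ = ∂B₃/∂q − ∂B₂/∂r = 0
(∇×B)₂ = ∂B₁/∂r − ∂B₃/∂p = 12*p^2 - 3*q
(∇×B)₃ = ∂B₂/∂p − ∂B₁/∂q = -6*p + 3*r - 9
∇×B = (0, 12*p^2 - 3*q, -6*p + 3*r - 9)
At (2, 3, 3): (0, 39, -12).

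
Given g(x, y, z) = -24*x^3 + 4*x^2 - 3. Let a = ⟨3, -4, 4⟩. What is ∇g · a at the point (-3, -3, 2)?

∂g/∂x = -72*x^2 + 8*x
∂g/∂y = 0
∂g/∂z = 0
∇g at (-3, -3, 2) = (-672, 0, 0)
∇g · a = (-672)(3) + (0)(-4) + (0)(4) = -2016

-2016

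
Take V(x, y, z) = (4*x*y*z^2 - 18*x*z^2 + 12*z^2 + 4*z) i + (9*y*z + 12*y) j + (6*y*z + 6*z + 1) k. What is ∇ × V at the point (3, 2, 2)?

(-6, -68, -48)

(∇×V)₁ = ∂V₃/∂y − ∂V₂/∂z = -9*y + 6*z
(∇×V)₂ = ∂V₁/∂z − ∂V₃/∂x = 8*x*y*z - 36*x*z + 24*z + 4
(∇×V)₃ = ∂V₂/∂x − ∂V₁/∂y = -4*x*z^2
∇×V = (-9*y + 6*z, 8*x*y*z - 36*x*z + 24*z + 4, -4*x*z^2)
At (3, 2, 2): (-6, -68, -48).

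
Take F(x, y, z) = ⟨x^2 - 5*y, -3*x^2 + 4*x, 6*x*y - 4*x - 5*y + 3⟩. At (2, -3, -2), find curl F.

(∇×F)₁ = ∂F₃/∂y − ∂F₂/∂z = 6*x - 5
(∇×F)₂ = ∂F₁/∂z − ∂F₃/∂x = -6*y + 4
(∇×F)₃ = ∂F₂/∂x − ∂F₁/∂y = -6*x + 9
∇×F = (6*x - 5, -6*y + 4, -6*x + 9)
At (2, -3, -2): (7, 22, -3).

(7, 22, -3)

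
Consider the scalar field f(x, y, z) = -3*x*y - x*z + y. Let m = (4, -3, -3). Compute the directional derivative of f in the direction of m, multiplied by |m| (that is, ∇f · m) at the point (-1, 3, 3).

∂f/∂x = -3*y - z
∂f/∂y = -3*x + 1
∂f/∂z = -x
∇f at (-1, 3, 3) = (-12, 4, 1)
∇f · m = (-12)(4) + (4)(-3) + (1)(-3) = -63

-63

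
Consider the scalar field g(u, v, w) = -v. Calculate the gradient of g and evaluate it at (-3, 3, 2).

∂g/∂u = 0
∂g/∂v = -1
∂g/∂w = 0
∇g = (0, -1, 0)
At (-3, 3, 2): (0, -1, 0).

(0, -1, 0)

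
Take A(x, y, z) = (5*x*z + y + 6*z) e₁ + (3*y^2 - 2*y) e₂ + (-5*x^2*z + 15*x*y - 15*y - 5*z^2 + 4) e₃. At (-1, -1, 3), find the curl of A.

(-30, -14, -1)

(∇×A)₁ = ∂A₃/∂y − ∂A₂/∂z = 15*x - 15
(∇×A)₂ = ∂A₁/∂z − ∂A₃/∂x = 10*x*z + 5*x - 15*y + 6
(∇×A)₃ = ∂A₂/∂x − ∂A₁/∂y = -1
∇×A = (15*x - 15, 10*x*z + 5*x - 15*y + 6, -1)
At (-1, -1, 3): (-30, -14, -1).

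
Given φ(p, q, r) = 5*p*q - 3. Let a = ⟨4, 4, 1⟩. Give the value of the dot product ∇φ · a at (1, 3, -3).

80

∂φ/∂p = 5*q
∂φ/∂q = 5*p
∂φ/∂r = 0
∇φ at (1, 3, -3) = (15, 5, 0)
∇φ · a = (15)(4) + (5)(4) + (0)(1) = 80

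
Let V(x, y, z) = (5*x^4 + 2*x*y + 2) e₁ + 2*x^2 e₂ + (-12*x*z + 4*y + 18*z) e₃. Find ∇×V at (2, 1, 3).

(∇×V)₁ = ∂V₃/∂y − ∂V₂/∂z = 4
(∇×V)₂ = ∂V₁/∂z − ∂V₃/∂x = 12*z
(∇×V)₃ = ∂V₂/∂x − ∂V₁/∂y = 2*x
∇×V = (4, 12*z, 2*x)
At (2, 1, 3): (4, 36, 4).

(4, 36, 4)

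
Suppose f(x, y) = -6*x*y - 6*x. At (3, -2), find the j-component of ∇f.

-18

(∇f)_2 = ∂f/∂y = -6*x
At (3, -2): -18.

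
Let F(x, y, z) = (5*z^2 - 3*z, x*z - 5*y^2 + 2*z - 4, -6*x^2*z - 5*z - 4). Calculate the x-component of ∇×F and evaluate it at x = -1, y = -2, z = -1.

-1

(∇×F)_1 = ∂F₃/∂y − ∂F₂/∂z
= 0 − (x + 2)
= -x - 2
At (-1, -2, -1): -1.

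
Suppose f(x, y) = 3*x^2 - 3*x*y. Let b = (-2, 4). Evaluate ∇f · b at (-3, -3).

∂f/∂x = 6*x - 3*y
∂f/∂y = -3*x
∇f at (-3, -3) = (-9, 9)
∇f · b = (-9)(-2) + (9)(4) = 54

54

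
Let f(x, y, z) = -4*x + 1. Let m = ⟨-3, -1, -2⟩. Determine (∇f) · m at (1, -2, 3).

12

∂f/∂x = -4
∂f/∂y = 0
∂f/∂z = 0
∇f at (1, -2, 3) = (-4, 0, 0)
∇f · m = (-4)(-3) + (0)(-1) + (0)(-2) = 12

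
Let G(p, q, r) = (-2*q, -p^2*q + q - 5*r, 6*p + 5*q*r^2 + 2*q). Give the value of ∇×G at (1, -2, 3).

(52, -6, 6)

(∇×G)₁ = ∂G₃/∂q − ∂G₂/∂r = 5*r^2 + 7
(∇×G)₂ = ∂G₁/∂r − ∂G₃/∂p = -6
(∇×G)₃ = ∂G₂/∂p − ∂G₁/∂q = -2*p*q + 2
∇×G = (5*r^2 + 7, -6, -2*p*q + 2)
At (1, -2, 3): (52, -6, 6).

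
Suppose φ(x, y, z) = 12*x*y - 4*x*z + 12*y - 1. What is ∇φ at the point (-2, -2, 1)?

(-28, -12, 8)

∂φ/∂x = 12*y - 4*z
∂φ/∂y = 12*x + 12
∂φ/∂z = -4*x
∇φ = (12*y - 4*z, 12*x + 12, -4*x)
At (-2, -2, 1): (-28, -12, 8).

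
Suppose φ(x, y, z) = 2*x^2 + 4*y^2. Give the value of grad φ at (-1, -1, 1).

∂φ/∂x = 4*x
∂φ/∂y = 8*y
∂φ/∂z = 0
∇φ = (4*x, 8*y, 0)
At (-1, -1, 1): (-4, -8, 0).

(-4, -8, 0)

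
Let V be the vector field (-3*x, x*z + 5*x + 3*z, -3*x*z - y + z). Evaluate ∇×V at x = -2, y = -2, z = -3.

(-2, -9, 2)

(∇×V)₁ = ∂V₃/∂y − ∂V₂/∂z = -x - 4
(∇×V)₂ = ∂V₁/∂z − ∂V₃/∂x = 3*z
(∇×V)₃ = ∂V₂/∂x − ∂V₁/∂y = z + 5
∇×V = (-x - 4, 3*z, z + 5)
At (-2, -2, -3): (-2, -9, 2).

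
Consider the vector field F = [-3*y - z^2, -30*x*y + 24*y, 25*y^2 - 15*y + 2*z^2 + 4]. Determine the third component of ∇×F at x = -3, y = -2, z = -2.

(∇×F)_3 = ∂F₂/∂x − ∂F₁/∂y
= -30*y − (-3)
= -30*y + 3
At (-3, -2, -2): 63.

63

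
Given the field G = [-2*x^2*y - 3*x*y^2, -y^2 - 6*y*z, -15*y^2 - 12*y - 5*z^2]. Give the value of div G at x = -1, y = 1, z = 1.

∂G₁/∂x = -4*x*y - 3*y^2
∂G₂/∂y = -2*y - 6*z
∂G₃/∂z = -10*z
∇·G = -4*x*y - 3*y^2 - 2*y - 16*z
At (-1, 1, 1): -17.

-17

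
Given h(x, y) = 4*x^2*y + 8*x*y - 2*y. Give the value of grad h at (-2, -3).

(24, -2)

∂h/∂x = 8*x*y + 8*y
∂h/∂y = 4*x^2 + 8*x - 2
∇h = (8*x*y + 8*y, 4*x^2 + 8*x - 2)
At (-2, -3): (24, -2).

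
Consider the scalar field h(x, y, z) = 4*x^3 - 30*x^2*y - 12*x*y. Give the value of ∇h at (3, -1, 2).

(300, -306, 0)

∂h/∂x = 12*x^2 - 60*x*y - 12*y
∂h/∂y = -30*x^2 - 12*x
∂h/∂z = 0
∇h = (12*x^2 - 60*x*y - 12*y, -30*x^2 - 12*x, 0)
At (3, -1, 2): (300, -306, 0).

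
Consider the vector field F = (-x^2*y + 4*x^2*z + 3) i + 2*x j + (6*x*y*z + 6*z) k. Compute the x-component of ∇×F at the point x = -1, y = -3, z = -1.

6

(∇×F)_1 = ∂F₃/∂y − ∂F₂/∂z
= 6*x*z − (0)
= 6*x*z
At (-1, -3, -1): 6.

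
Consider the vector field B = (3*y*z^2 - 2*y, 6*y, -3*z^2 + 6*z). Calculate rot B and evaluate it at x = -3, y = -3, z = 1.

(0, -18, -1)

(∇×B)₁ = ∂B₃/∂y − ∂B₂/∂z = 0
(∇×B)₂ = ∂B₁/∂z − ∂B₃/∂x = 6*y*z
(∇×B)₃ = ∂B₂/∂x − ∂B₁/∂y = -3*z^2 + 2
∇×B = (0, 6*y*z, -3*z^2 + 2)
At (-3, -3, 1): (0, -18, -1).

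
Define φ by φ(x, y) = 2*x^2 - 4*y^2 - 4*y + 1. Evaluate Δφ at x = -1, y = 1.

-4

∂²φ/∂x² = 4
∂²φ/∂y² = -8
∇²φ = -4
At (-1, 1): -4.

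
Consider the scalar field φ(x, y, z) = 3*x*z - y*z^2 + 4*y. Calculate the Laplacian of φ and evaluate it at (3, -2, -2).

∂²φ/∂x² = 0
∂²φ/∂y² = 0
∂²φ/∂z² = -2*y
∇²φ = -2*y
At (3, -2, -2): 4.

4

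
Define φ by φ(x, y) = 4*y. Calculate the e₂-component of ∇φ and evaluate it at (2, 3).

4

(∇φ)_2 = ∂φ/∂y = 4
At (2, 3): 4.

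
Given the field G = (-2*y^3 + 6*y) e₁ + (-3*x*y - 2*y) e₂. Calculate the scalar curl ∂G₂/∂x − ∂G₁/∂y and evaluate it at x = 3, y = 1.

-3

∂G₂/∂x = -3*y
∂G₁/∂y = -6*y^2 + 6
Scalar curl = 6*y^2 - 3*y - 6
At (3, 1): -3.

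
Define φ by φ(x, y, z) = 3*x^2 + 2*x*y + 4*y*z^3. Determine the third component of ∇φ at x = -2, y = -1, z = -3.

(∇φ)_3 = ∂φ/∂z = 12*y*z^2
At (-2, -1, -3): -108.

-108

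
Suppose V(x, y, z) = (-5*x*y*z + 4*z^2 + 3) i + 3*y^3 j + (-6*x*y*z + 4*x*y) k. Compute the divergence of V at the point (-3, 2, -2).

∂V₁/∂x = -5*y*z
∂V₂/∂y = 9*y^2
∂V₃/∂z = -6*x*y
∇·V = -6*x*y + 9*y^2 - 5*y*z
At (-3, 2, -2): 92.

92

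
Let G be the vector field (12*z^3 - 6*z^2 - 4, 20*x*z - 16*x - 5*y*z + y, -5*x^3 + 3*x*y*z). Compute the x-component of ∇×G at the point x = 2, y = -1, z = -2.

(∇×G)_1 = ∂G₃/∂y − ∂G₂/∂z
= 3*x*z − (20*x - 5*y)
= 3*x*z - 20*x + 5*y
At (2, -1, -2): -57.

-57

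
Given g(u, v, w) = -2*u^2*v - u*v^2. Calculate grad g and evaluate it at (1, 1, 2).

∂g/∂u = -4*u*v - v^2
∂g/∂v = -2*u^2 - 2*u*v
∂g/∂w = 0
∇g = (-4*u*v - v^2, -2*u^2 - 2*u*v, 0)
At (1, 1, 2): (-5, -4, 0).

(-5, -4, 0)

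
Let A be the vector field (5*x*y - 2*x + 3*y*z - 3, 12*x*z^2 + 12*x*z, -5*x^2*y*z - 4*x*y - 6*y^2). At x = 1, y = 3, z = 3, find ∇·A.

∂A₁/∂x = 5*y - 2
∂A₂/∂y = 0
∂A₃/∂z = -5*x^2*y
∇·A = -5*x^2*y + 5*y - 2
At (1, 3, 3): -2.

-2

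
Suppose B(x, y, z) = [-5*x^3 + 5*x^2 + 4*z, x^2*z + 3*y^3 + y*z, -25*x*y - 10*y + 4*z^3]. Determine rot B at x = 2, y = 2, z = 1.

(∇×B)₁ = ∂B₃/∂y − ∂B₂/∂z = -x^2 - 25*x - y - 10
(∇×B)₂ = ∂B₁/∂z − ∂B₃/∂x = 25*y + 4
(∇×B)₃ = ∂B₂/∂x − ∂B₁/∂y = 2*x*z
∇×B = (-x^2 - 25*x - y - 10, 25*y + 4, 2*x*z)
At (2, 2, 1): (-66, 54, 4).

(-66, 54, 4)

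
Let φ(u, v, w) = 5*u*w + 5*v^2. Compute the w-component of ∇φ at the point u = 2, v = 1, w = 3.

(∇φ)_3 = ∂φ/∂w = 5*u
At (2, 1, 3): 10.

10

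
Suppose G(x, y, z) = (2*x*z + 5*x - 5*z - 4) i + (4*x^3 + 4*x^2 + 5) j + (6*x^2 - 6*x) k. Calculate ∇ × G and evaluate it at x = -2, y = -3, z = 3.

(∇×G)₁ = ∂G₃/∂y − ∂G₂/∂z = 0
(∇×G)₂ = ∂G₁/∂z − ∂G₃/∂x = -10*x + 1
(∇×G)₃ = ∂G₂/∂x − ∂G₁/∂y = 12*x^2 + 8*x
∇×G = (0, -10*x + 1, 12*x^2 + 8*x)
At (-2, -3, 3): (0, 21, 32).

(0, 21, 32)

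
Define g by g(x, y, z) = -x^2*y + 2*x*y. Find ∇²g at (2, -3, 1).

∂²g/∂x² = -2*y
∂²g/∂y² = 0
∂²g/∂z² = 0
∇²g = -2*y
At (2, -3, 1): 6.

6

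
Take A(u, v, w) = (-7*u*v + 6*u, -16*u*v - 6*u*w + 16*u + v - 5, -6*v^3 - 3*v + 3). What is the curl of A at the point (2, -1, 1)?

(-9, 0, 40)

(∇×A)₁ = ∂A₃/∂v − ∂A₂/∂w = 6*u - 18*v^2 - 3
(∇×A)₂ = ∂A₁/∂w − ∂A₃/∂u = 0
(∇×A)₃ = ∂A₂/∂u − ∂A₁/∂v = 7*u - 16*v - 6*w + 16
∇×A = (6*u - 18*v^2 - 3, 0, 7*u - 16*v - 6*w + 16)
At (2, -1, 1): (-9, 0, 40).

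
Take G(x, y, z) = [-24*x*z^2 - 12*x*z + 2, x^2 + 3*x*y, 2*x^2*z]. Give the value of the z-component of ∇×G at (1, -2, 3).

-4

(∇×G)_3 = ∂G₂/∂x − ∂G₁/∂y
= 2*x + 3*y − (0)
= 2*x + 3*y
At (1, -2, 3): -4.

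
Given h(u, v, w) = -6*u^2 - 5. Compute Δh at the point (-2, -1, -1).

-12

∂²h/∂u² = -12
∂²h/∂v² = 0
∂²h/∂w² = 0
∇²h = -12
At (-2, -1, -1): -12.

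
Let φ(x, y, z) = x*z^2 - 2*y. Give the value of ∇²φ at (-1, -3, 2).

∂²φ/∂x² = 0
∂²φ/∂y² = 0
∂²φ/∂z² = 2*x
∇²φ = 2*x
At (-1, -3, 2): -2.

-2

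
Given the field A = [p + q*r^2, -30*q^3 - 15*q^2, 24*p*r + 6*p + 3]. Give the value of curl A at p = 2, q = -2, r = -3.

(0, 78, -9)

(∇×A)₁ = ∂A₃/∂q − ∂A₂/∂r = 0
(∇×A)₂ = ∂A₁/∂r − ∂A₃/∂p = 2*q*r - 24*r - 6
(∇×A)₃ = ∂A₂/∂p − ∂A₁/∂q = -r^2
∇×A = (0, 2*q*r - 24*r - 6, -r^2)
At (2, -2, -3): (0, 78, -9).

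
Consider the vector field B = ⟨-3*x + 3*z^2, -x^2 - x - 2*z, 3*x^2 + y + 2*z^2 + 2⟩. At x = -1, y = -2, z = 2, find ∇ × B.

(3, 18, 1)

(∇×B)₁ = ∂B₃/∂y − ∂B₂/∂z = 3
(∇×B)₂ = ∂B₁/∂z − ∂B₃/∂x = -6*x + 6*z
(∇×B)₃ = ∂B₂/∂x − ∂B₁/∂y = -2*x - 1
∇×B = (3, -6*x + 6*z, -2*x - 1)
At (-1, -2, 2): (3, 18, 1).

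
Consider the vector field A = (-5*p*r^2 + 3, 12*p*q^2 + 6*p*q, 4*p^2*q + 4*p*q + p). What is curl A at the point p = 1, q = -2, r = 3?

(∇×A)₁ = ∂A₃/∂q − ∂A₂/∂r = 4*p^2 + 4*p
(∇×A)₂ = ∂A₁/∂r − ∂A₃/∂p = -8*p*q - 10*p*r - 4*q - 1
(∇×A)₃ = ∂A₂/∂p − ∂A₁/∂q = 12*q^2 + 6*q
∇×A = (4*p^2 + 4*p, -8*p*q - 10*p*r - 4*q - 1, 12*q^2 + 6*q)
At (1, -2, 3): (8, -7, 36).

(8, -7, 36)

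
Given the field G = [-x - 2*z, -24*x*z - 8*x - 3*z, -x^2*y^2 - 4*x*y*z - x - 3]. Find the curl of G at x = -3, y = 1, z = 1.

(∇×G)₁ = ∂G₃/∂y − ∂G₂/∂z = -2*x^2*y - 4*x*z + 24*x + 3
(∇×G)₂ = ∂G₁/∂z − ∂G₃/∂x = 2*x*y^2 + 4*y*z - 1
(∇×G)₃ = ∂G₂/∂x − ∂G₁/∂y = -24*z - 8
∇×G = (-2*x^2*y - 4*x*z + 24*x + 3, 2*x*y^2 + 4*y*z - 1, -24*z - 8)
At (-3, 1, 1): (-75, -3, -32).

(-75, -3, -32)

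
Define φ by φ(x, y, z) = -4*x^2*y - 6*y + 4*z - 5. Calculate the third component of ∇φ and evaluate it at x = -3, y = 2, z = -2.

(∇φ)_3 = ∂φ/∂z = 4
At (-3, 2, -2): 4.

4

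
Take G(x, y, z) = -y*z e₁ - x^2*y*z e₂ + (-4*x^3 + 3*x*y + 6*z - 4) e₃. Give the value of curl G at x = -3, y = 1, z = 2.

(0, 104, 14)

(∇×G)₁ = ∂G₃/∂y − ∂G₂/∂z = x^2*y + 3*x
(∇×G)₂ = ∂G₁/∂z − ∂G₃/∂x = 12*x^2 - 4*y
(∇×G)₃ = ∂G₂/∂x − ∂G₁/∂y = -2*x*y*z + z
∇×G = (x^2*y + 3*x, 12*x^2 - 4*y, -2*x*y*z + z)
At (-3, 1, 2): (0, 104, 14).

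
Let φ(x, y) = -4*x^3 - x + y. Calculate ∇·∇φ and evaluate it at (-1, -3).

∂²φ/∂x² = -24*x
∂²φ/∂y² = 0
∇²φ = -24*x
At (-1, -3): 24.

24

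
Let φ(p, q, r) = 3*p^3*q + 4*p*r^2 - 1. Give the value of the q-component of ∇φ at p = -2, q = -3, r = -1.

(∇φ)_2 = ∂φ/∂q = 3*p^3
At (-2, -3, -1): -24.

-24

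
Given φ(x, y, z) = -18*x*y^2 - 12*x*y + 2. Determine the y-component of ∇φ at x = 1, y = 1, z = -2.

-48

(∇φ)_2 = ∂φ/∂y = -36*x*y - 12*x
At (1, 1, -2): -48.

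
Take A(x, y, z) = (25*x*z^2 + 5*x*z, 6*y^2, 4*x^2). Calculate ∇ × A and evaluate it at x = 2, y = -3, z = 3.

(0, 294, 0)

(∇×A)₁ = ∂A₃/∂y − ∂A₂/∂z = 0
(∇×A)₂ = ∂A₁/∂z − ∂A₃/∂x = 50*x*z - 3*x
(∇×A)₃ = ∂A₂/∂x − ∂A₁/∂y = 0
∇×A = (0, 50*x*z - 3*x, 0)
At (2, -3, 3): (0, 294, 0).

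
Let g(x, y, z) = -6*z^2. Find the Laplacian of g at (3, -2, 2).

-12

∂²g/∂x² = 0
∂²g/∂y² = 0
∂²g/∂z² = -12
∇²g = -12
At (3, -2, 2): -12.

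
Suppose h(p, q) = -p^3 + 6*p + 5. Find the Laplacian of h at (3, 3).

∂²h/∂p² = -6*p
∂²h/∂q² = 0
∇²h = -6*p
At (3, 3): -18.

-18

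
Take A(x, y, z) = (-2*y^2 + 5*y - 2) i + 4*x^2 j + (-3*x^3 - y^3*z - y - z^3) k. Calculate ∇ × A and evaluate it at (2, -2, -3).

(∇×A)₁ = ∂A₃/∂y − ∂A₂/∂z = -3*y^2*z - 1
(∇×A)₂ = ∂A₁/∂z − ∂A₃/∂x = 9*x^2
(∇×A)₃ = ∂A₂/∂x − ∂A₁/∂y = 8*x + 4*y - 5
∇×A = (-3*y^2*z - 1, 9*x^2, 8*x + 4*y - 5)
At (2, -2, -3): (35, 36, 3).

(35, 36, 3)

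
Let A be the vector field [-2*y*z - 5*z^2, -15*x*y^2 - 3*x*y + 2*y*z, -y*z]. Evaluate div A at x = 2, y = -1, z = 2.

59

∂A₁/∂x = 0
∂A₂/∂y = -30*x*y - 3*x + 2*z
∂A₃/∂z = -y
∇·A = -30*x*y - 3*x - y + 2*z
At (2, -1, 2): 59.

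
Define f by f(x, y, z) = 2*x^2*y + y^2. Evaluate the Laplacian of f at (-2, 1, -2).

∂²f/∂x² = 4*y
∂²f/∂y² = 2
∂²f/∂z² = 0
∇²f = 4*y + 2
At (-2, 1, -2): 6.

6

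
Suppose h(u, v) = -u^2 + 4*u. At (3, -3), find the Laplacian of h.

-2

∂²h/∂u² = -2
∂²h/∂v² = 0
∇²h = -2
At (3, -3): -2.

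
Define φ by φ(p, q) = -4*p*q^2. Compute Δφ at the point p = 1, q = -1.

∂²φ/∂p² = 0
∂²φ/∂q² = -8*p
∇²φ = -8*p
At (1, -1): -8.

-8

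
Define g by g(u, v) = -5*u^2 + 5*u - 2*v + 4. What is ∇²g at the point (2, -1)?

-10

∂²g/∂u² = -10
∂²g/∂v² = 0
∇²g = -10
At (2, -1): -10.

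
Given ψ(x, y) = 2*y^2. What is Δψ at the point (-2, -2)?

∂²ψ/∂x² = 0
∂²ψ/∂y² = 4
∇²ψ = 4
At (-2, -2): 4.

4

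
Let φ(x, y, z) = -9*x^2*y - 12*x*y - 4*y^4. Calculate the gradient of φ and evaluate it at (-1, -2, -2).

∂φ/∂x = -18*x*y - 12*y
∂φ/∂y = -9*x^2 - 12*x - 16*y^3
∂φ/∂z = 0
∇φ = (-18*x*y - 12*y, -9*x^2 - 12*x - 16*y^3, 0)
At (-1, -2, -2): (-12, 131, 0).

(-12, 131, 0)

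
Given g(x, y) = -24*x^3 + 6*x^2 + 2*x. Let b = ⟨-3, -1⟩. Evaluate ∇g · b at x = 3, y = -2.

1830

∂g/∂x = -72*x^2 + 12*x + 2
∂g/∂y = 0
∇g at (3, -2) = (-610, 0)
∇g · b = (-610)(-3) + (0)(-1) = 1830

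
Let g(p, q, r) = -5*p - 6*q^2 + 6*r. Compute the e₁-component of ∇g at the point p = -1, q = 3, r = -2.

(∇g)_1 = ∂g/∂p = -5
At (-1, 3, -2): -5.

-5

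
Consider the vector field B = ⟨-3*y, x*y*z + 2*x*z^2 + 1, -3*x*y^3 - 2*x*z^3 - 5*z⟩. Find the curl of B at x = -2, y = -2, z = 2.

(∇×B)₁ = ∂B₃/∂y − ∂B₂/∂z = -9*x*y^2 - x*y - 4*x*z
(∇×B)₂ = ∂B₁/∂z − ∂B₃/∂x = 3*y^3 + 2*z^3
(∇×B)₃ = ∂B₂/∂x − ∂B₁/∂y = y*z + 2*z^2 + 3
∇×B = (-9*x*y^2 - x*y - 4*x*z, 3*y^3 + 2*z^3, y*z + 2*z^2 + 3)
At (-2, -2, 2): (84, -8, 7).

(84, -8, 7)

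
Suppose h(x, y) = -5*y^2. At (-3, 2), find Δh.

-10

∂²h/∂x² = 0
∂²h/∂y² = -10
∇²h = -10
At (-3, 2): -10.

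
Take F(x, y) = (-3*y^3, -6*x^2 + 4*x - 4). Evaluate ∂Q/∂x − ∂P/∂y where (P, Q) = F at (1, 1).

∂F₂/∂x = -12*x + 4
∂F₁/∂y = -9*y^2
Scalar curl = -12*x + 9*y^2 + 4
At (1, 1): 1.

1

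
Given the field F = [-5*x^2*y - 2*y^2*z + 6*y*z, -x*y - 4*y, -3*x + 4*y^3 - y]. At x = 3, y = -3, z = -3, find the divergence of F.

∂F₁/∂x = -10*x*y
∂F₂/∂y = -x - 4
∂F₃/∂z = 0
∇·F = -10*x*y - x - 4
At (3, -3, -3): 83.

83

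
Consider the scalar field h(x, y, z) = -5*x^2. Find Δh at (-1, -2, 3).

-10

∂²h/∂x² = -10
∂²h/∂y² = 0
∂²h/∂z² = 0
∇²h = -10
At (-1, -2, 3): -10.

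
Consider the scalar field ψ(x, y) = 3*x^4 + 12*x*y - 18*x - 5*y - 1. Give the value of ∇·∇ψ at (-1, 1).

∂²ψ/∂x² = 36*x^2
∂²ψ/∂y² = 0
∇²ψ = 36*x^2
At (-1, 1): 36.

36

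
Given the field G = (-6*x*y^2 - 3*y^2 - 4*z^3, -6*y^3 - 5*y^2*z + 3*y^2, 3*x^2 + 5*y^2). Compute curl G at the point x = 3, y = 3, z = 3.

(∇×G)₁ = ∂G₃/∂y − ∂G₂/∂z = 5*y^2 + 10*y
(∇×G)₂ = ∂G₁/∂z − ∂G₃/∂x = -6*x - 12*z^2
(∇×G)₃ = ∂G₂/∂x − ∂G₁/∂y = 12*x*y + 6*y
∇×G = (5*y^2 + 10*y, -6*x - 12*z^2, 12*x*y + 6*y)
At (3, 3, 3): (75, -126, 126).

(75, -126, 126)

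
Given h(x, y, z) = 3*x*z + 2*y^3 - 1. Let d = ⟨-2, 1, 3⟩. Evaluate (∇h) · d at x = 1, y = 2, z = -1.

∂h/∂x = 3*z
∂h/∂y = 6*y^2
∂h/∂z = 3*x
∇h at (1, 2, -1) = (-3, 24, 3)
∇h · d = (-3)(-2) + (24)(1) + (3)(3) = 39

39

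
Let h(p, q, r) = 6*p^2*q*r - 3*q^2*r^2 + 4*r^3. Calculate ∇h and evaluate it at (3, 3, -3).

(-324, -324, 432)

∂h/∂p = 12*p*q*r
∂h/∂q = 6*p^2*r - 6*q*r^2
∂h/∂r = 6*p^2*q - 6*q^2*r + 12*r^2
∇h = (12*p*q*r, 6*p^2*r - 6*q*r^2, 6*p^2*q - 6*q^2*r + 12*r^2)
At (3, 3, -3): (-324, -324, 432).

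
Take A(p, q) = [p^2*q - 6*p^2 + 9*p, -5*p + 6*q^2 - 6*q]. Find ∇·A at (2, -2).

-53

∂A₁/∂p = 2*p*q - 12*p + 9
∂A₂/∂q = 12*q - 6
∇·A = 2*p*q - 12*p + 12*q + 3
At (2, -2): -53.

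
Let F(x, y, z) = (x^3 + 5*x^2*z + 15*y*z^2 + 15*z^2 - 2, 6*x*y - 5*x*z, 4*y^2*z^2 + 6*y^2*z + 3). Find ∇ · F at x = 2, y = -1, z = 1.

58

∂F₁/∂x = 3*x^2 + 10*x*z
∂F₂/∂y = 6*x
∂F₃/∂z = 8*y^2*z + 6*y^2
∇·F = 3*x^2 + 10*x*z + 6*x + 8*y^2*z + 6*y^2
At (2, -1, 1): 58.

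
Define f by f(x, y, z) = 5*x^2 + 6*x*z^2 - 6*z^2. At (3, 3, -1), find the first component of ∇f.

36

(∇f)_1 = ∂f/∂x = 10*x + 6*z^2
At (3, 3, -1): 36.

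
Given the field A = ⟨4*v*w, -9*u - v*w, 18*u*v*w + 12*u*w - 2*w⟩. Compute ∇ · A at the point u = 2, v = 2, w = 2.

∂A₁/∂u = 0
∂A₂/∂v = -w
∂A₃/∂w = 18*u*v + 12*u - 2
∇·A = 18*u*v + 12*u - w - 2
At (2, 2, 2): 92.

92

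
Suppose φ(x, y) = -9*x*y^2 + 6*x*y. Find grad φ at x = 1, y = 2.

∂φ/∂x = -9*y^2 + 6*y
∂φ/∂y = -18*x*y + 6*x
∇φ = (-9*y^2 + 6*y, -18*x*y + 6*x)
At (1, 2): (-24, -30).

(-24, -30)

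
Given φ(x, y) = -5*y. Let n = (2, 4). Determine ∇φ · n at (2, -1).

∂φ/∂x = 0
∂φ/∂y = -5
∇φ at (2, -1) = (0, -5)
∇φ · n = (0)(2) + (-5)(4) = -20

-20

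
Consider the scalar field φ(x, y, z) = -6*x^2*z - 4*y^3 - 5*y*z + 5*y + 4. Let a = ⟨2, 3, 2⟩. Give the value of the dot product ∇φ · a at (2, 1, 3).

∂φ/∂x = -12*x*z
∂φ/∂y = -12*y^2 - 5*z + 5
∂φ/∂z = -6*x^2 - 5*y
∇φ at (2, 1, 3) = (-72, -22, -29)
∇φ · a = (-72)(2) + (-22)(3) + (-29)(2) = -268

-268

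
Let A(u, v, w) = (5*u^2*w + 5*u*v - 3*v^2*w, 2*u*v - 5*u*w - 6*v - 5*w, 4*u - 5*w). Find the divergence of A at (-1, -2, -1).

∂A₁/∂u = 10*u*w + 5*v
∂A₂/∂v = 2*u - 6
∂A₃/∂w = -5
∇·A = 10*u*w + 2*u + 5*v - 11
At (-1, -2, -1): -13.

-13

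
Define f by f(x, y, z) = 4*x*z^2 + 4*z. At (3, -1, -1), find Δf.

∂²f/∂x² = 0
∂²f/∂y² = 0
∂²f/∂z² = 8*x
∇²f = 8*x
At (3, -1, -1): 24.

24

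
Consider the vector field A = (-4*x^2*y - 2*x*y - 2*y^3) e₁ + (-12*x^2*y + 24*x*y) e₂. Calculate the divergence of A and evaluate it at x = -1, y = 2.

-24

∂A₁/∂x = -8*x*y - 2*y
∂A₂/∂y = -12*x^2 + 24*x
∇·A = -12*x^2 - 8*x*y + 24*x - 2*y
At (-1, 2): -24.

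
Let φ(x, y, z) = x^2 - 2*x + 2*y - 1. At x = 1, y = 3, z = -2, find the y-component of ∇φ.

2

(∇φ)_2 = ∂φ/∂y = 2
At (1, 3, -2): 2.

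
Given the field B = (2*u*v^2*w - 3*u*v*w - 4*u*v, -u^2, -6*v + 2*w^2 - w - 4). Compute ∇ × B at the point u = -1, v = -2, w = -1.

(∇×B)₁ = ∂B₃/∂v − ∂B₂/∂w = -6
(∇×B)₂ = ∂B₁/∂w − ∂B₃/∂u = 2*u*v^2 - 3*u*v
(∇×B)₃ = ∂B₂/∂u − ∂B₁/∂v = -4*u*v*w + 3*u*w + 2*u
∇×B = (-6, 2*u*v^2 - 3*u*v, -4*u*v*w + 3*u*w + 2*u)
At (-1, -2, -1): (-6, -14, 9).

(-6, -14, 9)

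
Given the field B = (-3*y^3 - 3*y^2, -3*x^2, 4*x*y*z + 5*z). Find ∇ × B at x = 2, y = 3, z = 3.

(24, -36, 87)

(∇×B)₁ = ∂B₃/∂y − ∂B₂/∂z = 4*x*z
(∇×B)₂ = ∂B₁/∂z − ∂B₃/∂x = -4*y*z
(∇×B)₃ = ∂B₂/∂x − ∂B₁/∂y = -6*x + 9*y^2 + 6*y
∇×B = (4*x*z, -4*y*z, -6*x + 9*y^2 + 6*y)
At (2, 3, 3): (24, -36, 87).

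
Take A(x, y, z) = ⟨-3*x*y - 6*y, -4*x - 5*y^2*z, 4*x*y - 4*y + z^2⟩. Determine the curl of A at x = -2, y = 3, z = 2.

(∇×A)₁ = ∂A₃/∂y − ∂A₂/∂z = 4*x + 5*y^2 - 4
(∇×A)₂ = ∂A₁/∂z − ∂A₃/∂x = -4*y
(∇×A)₃ = ∂A₂/∂x − ∂A₁/∂y = 3*x + 2
∇×A = (4*x + 5*y^2 - 4, -4*y, 3*x + 2)
At (-2, 3, 2): (33, -12, -4).

(33, -12, -4)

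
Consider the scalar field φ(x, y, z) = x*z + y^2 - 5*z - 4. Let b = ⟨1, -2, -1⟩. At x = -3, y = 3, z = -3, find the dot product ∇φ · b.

∂φ/∂x = z
∂φ/∂y = 2*y
∂φ/∂z = x - 5
∇φ at (-3, 3, -3) = (-3, 6, -8)
∇φ · b = (-3)(1) + (6)(-2) + (-8)(-1) = -7

-7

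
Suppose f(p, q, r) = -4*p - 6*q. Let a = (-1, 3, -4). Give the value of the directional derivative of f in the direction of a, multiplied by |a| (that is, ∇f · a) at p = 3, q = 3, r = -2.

-14

∂f/∂p = -4
∂f/∂q = -6
∂f/∂r = 0
∇f at (3, 3, -2) = (-4, -6, 0)
∇f · a = (-4)(-1) + (-6)(3) + (0)(-4) = -14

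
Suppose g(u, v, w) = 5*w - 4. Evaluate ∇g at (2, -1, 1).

(0, 0, 5)

∂g/∂u = 0
∂g/∂v = 0
∂g/∂w = 5
∇g = (0, 0, 5)
At (2, -1, 1): (0, 0, 5).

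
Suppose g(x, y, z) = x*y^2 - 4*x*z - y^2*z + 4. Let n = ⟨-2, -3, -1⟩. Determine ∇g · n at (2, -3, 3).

5

∂g/∂x = y^2 - 4*z
∂g/∂y = 2*x*y - 2*y*z
∂g/∂z = -4*x - y^2
∇g at (2, -3, 3) = (-3, 6, -17)
∇g · n = (-3)(-2) + (6)(-3) + (-17)(-1) = 5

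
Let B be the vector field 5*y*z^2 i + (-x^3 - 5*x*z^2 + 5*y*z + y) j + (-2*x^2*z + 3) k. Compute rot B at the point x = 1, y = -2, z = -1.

(0, 16, -13)

(∇×B)₁ = ∂B₃/∂y − ∂B₂/∂z = 10*x*z - 5*y
(∇×B)₂ = ∂B₁/∂z − ∂B₃/∂x = 4*x*z + 10*y*z
(∇×B)₃ = ∂B₂/∂x − ∂B₁/∂y = -3*x^2 - 10*z^2
∇×B = (10*x*z - 5*y, 4*x*z + 10*y*z, -3*x^2 - 10*z^2)
At (1, -2, -1): (0, 16, -13).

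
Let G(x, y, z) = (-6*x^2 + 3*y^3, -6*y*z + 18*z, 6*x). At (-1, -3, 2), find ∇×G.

(∇×G)₁ = ∂G₃/∂y − ∂G₂/∂z = 6*y - 18
(∇×G)₂ = ∂G₁/∂z − ∂G₃/∂x = -6
(∇×G)₃ = ∂G₂/∂x − ∂G₁/∂y = -9*y^2
∇×G = (6*y - 18, -6, -9*y^2)
At (-1, -3, 2): (-36, -6, -81).

(-36, -6, -81)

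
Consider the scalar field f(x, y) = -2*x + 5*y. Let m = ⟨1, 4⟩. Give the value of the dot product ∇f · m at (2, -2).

∂f/∂x = -2
∂f/∂y = 5
∇f at (2, -2) = (-2, 5)
∇f · m = (-2)(1) + (5)(4) = 18

18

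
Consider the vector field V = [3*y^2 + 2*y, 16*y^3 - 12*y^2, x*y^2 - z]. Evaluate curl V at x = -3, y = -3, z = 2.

(18, -9, 16)

(∇×V)₁ = ∂V₃/∂y − ∂V₂/∂z = 2*x*y
(∇×V)₂ = ∂V₁/∂z − ∂V₃/∂x = -y^2
(∇×V)₃ = ∂V₂/∂x − ∂V₁/∂y = -6*y - 2
∇×V = (2*x*y, -y^2, -6*y - 2)
At (-3, -3, 2): (18, -9, 16).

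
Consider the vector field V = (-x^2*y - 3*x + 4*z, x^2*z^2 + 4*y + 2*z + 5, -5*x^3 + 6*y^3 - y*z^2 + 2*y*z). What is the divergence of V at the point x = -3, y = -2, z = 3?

∂V₁/∂x = -2*x*y - 3
∂V₂/∂y = 4
∂V₃/∂z = -2*y*z + 2*y
∇·V = -2*x*y - 2*y*z + 2*y + 1
At (-3, -2, 3): -3.

-3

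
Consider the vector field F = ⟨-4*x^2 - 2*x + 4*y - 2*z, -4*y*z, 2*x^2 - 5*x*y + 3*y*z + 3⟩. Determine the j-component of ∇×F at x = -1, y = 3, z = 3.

(∇×F)_2 = ∂F₁/∂z − ∂F₃/∂x
= -2 − (4*x - 5*y)
= -4*x + 5*y - 2
At (-1, 3, 3): 17.

17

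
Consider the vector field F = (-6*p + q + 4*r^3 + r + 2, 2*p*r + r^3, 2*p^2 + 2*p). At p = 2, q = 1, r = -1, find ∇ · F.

∂F₁/∂p = -6
∂F₂/∂q = 0
∂F₃/∂r = 0
∇·F = -6
At (2, 1, -1): -6.

-6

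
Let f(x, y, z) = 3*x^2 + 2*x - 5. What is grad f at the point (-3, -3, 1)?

(-16, 0, 0)

∂f/∂x = 6*x + 2
∂f/∂y = 0
∂f/∂z = 0
∇f = (6*x + 2, 0, 0)
At (-3, -3, 1): (-16, 0, 0).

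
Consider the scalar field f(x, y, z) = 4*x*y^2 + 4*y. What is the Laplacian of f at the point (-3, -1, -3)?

-24

∂²f/∂x² = 0
∂²f/∂y² = 8*x
∂²f/∂z² = 0
∇²f = 8*x
At (-3, -1, -3): -24.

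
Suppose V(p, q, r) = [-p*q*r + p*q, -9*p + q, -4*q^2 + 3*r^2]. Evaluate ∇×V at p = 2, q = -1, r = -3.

(8, 2, -17)

(∇×V)₁ = ∂V₃/∂q − ∂V₂/∂r = -8*q
(∇×V)₂ = ∂V₁/∂r − ∂V₃/∂p = -p*q
(∇×V)₃ = ∂V₂/∂p − ∂V₁/∂q = p*r - p - 9
∇×V = (-8*q, -p*q, p*r - p - 9)
At (2, -1, -3): (8, 2, -17).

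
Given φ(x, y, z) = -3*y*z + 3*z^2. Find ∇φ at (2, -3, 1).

∂φ/∂x = 0
∂φ/∂y = -3*z
∂φ/∂z = -3*y + 6*z
∇φ = (0, -3*z, -3*y + 6*z)
At (2, -3, 1): (0, -3, 15).

(0, -3, 15)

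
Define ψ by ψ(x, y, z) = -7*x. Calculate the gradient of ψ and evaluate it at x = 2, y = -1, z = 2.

∂ψ/∂x = -7
∂ψ/∂y = 0
∂ψ/∂z = 0
∇ψ = (-7, 0, 0)
At (2, -1, 2): (-7, 0, 0).

(-7, 0, 0)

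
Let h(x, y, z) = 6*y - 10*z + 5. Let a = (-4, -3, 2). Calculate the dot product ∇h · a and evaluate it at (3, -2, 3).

∂h/∂x = 0
∂h/∂y = 6
∂h/∂z = -10
∇h at (3, -2, 3) = (0, 6, -10)
∇h · a = (0)(-4) + (6)(-3) + (-10)(2) = -38

-38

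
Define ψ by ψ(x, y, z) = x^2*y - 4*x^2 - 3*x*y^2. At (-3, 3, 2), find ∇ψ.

(-21, 63, 0)

∂ψ/∂x = 2*x*y - 8*x - 3*y^2
∂ψ/∂y = x^2 - 6*x*y
∂ψ/∂z = 0
∇ψ = (2*x*y - 8*x - 3*y^2, x^2 - 6*x*y, 0)
At (-3, 3, 2): (-21, 63, 0).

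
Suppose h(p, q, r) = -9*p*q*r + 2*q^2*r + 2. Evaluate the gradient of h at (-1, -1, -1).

(-9, -5, -7)

∂h/∂p = -9*q*r
∂h/∂q = -9*p*r + 4*q*r
∂h/∂r = -9*p*q + 2*q^2
∇h = (-9*q*r, -9*p*r + 4*q*r, -9*p*q + 2*q^2)
At (-1, -1, -1): (-9, -5, -7).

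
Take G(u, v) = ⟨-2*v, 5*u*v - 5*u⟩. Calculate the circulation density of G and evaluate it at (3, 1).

2

∂G₂/∂u = 5*v - 5
∂G₁/∂v = -2
Scalar curl = 5*v - 3
At (3, 1): 2.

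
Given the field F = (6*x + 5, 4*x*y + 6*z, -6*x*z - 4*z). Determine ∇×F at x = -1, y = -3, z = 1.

(∇×F)₁ = ∂F₃/∂y − ∂F₂/∂z = -6
(∇×F)₂ = ∂F₁/∂z − ∂F₃/∂x = 6*z
(∇×F)₃ = ∂F₂/∂x − ∂F₁/∂y = 4*y
∇×F = (-6, 6*z, 4*y)
At (-1, -3, 1): (-6, 6, -12).

(-6, 6, -12)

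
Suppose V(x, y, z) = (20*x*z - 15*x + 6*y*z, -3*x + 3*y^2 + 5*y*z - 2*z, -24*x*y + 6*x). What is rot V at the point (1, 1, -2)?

(-27, 44, 9)

(∇×V)₁ = ∂V₃/∂y − ∂V₂/∂z = -24*x - 5*y + 2
(∇×V)₂ = ∂V₁/∂z − ∂V₃/∂x = 20*x + 30*y - 6
(∇×V)₃ = ∂V₂/∂x − ∂V₁/∂y = -6*z - 3
∇×V = (-24*x - 5*y + 2, 20*x + 30*y - 6, -6*z - 3)
At (1, 1, -2): (-27, 44, 9).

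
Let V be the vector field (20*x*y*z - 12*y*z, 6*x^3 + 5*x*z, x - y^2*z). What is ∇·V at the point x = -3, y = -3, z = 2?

-129

∂V₁/∂x = 20*y*z
∂V₂/∂y = 0
∂V₃/∂z = -y^2
∇·V = -y^2 + 20*y*z
At (-3, -3, 2): -129.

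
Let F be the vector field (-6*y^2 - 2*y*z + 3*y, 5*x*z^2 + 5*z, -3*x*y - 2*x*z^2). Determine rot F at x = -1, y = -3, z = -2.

(∇×F)₁ = ∂F₃/∂y − ∂F₂/∂z = -10*x*z - 3*x - 5
(∇×F)₂ = ∂F₁/∂z − ∂F₃/∂x = y + 2*z^2
(∇×F)₃ = ∂F₂/∂x − ∂F₁/∂y = 12*y + 5*z^2 + 2*z - 3
∇×F = (-10*x*z - 3*x - 5, y + 2*z^2, 12*y + 5*z^2 + 2*z - 3)
At (-1, -3, -2): (-22, 5, -23).

(-22, 5, -23)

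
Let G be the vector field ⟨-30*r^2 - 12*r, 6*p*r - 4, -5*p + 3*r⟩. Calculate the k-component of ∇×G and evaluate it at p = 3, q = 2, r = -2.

(∇×G)_3 = ∂G₂/∂p − ∂G₁/∂q
= 6*r − (0)
= 6*r
At (3, 2, -2): -12.

-12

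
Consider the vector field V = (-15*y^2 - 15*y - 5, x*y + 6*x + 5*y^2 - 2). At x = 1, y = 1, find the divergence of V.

11

∂V₁/∂x = 0
∂V₂/∂y = x + 10*y
∇·V = x + 10*y
At (1, 1): 11.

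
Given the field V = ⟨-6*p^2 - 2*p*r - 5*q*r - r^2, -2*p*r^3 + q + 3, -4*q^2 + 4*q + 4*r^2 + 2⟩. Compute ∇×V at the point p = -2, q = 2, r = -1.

(∇×V)₁ = ∂V₃/∂q − ∂V₂/∂r = 6*p*r^2 - 8*q + 4
(∇×V)₂ = ∂V₁/∂r − ∂V₃/∂p = -2*p - 5*q - 2*r
(∇×V)₃ = ∂V₂/∂p − ∂V₁/∂q = -2*r^3 + 5*r
∇×V = (6*p*r^2 - 8*q + 4, -2*p - 5*q - 2*r, -2*r^3 + 5*r)
At (-2, 2, -1): (-24, -4, -3).

(-24, -4, -3)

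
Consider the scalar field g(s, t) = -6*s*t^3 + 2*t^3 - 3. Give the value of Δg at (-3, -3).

-360

∂²g/∂s² = 0
∂²g/∂t² = 12*t*(-3*s + 1)
∇²g = -36*s*t + 12*t
At (-3, -3): -360.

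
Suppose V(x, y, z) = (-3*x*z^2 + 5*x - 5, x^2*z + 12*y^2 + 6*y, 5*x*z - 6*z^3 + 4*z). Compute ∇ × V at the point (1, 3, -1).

(∇×V)₁ = ∂V₃/∂y − ∂V₂/∂z = -x^2
(∇×V)₂ = ∂V₁/∂z − ∂V₃/∂x = -6*x*z - 5*z
(∇×V)₃ = ∂V₂/∂x − ∂V₁/∂y = 2*x*z
∇×V = (-x^2, -6*x*z - 5*z, 2*x*z)
At (1, 3, -1): (-1, 11, -2).

(-1, 11, -2)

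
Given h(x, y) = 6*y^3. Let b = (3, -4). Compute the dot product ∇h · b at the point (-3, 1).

-72

∂h/∂x = 0
∂h/∂y = 18*y^2
∇h at (-3, 1) = (0, 18)
∇h · b = (0)(3) + (18)(-4) = -72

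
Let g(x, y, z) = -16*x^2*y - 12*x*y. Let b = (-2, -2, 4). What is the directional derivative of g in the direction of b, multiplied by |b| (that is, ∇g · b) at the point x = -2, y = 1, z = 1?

∂g/∂x = -32*x*y - 12*y
∂g/∂y = -16*x^2 - 12*x
∂g/∂z = 0
∇g at (-2, 1, 1) = (52, -40, 0)
∇g · b = (52)(-2) + (-40)(-2) + (0)(4) = -24

-24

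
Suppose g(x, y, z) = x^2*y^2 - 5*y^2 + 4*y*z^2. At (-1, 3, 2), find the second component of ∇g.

-8

(∇g)_2 = ∂g/∂y = 2*x^2*y - 10*y + 4*z^2
At (-1, 3, 2): -8.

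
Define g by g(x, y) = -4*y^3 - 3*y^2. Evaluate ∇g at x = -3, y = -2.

∂g/∂x = 0
∂g/∂y = -12*y^2 - 6*y
∇g = (0, -12*y^2 - 6*y)
At (-3, -2): (0, -36).

(0, -36)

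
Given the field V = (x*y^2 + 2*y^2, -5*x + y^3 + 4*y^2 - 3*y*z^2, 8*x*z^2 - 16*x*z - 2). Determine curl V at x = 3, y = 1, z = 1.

(∇×V)₁ = ∂V₃/∂y − ∂V₂/∂z = 6*y*z
(∇×V)₂ = ∂V₁/∂z − ∂V₃/∂x = -8*z^2 + 16*z
(∇×V)₃ = ∂V₂/∂x − ∂V₁/∂y = -2*x*y - 4*y - 5
∇×V = (6*y*z, -8*z^2 + 16*z, -2*x*y - 4*y - 5)
At (3, 1, 1): (6, 8, -15).

(6, 8, -15)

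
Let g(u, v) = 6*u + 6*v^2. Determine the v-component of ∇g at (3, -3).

(∇g)_2 = ∂g/∂v = 12*v
At (3, -3): -36.

-36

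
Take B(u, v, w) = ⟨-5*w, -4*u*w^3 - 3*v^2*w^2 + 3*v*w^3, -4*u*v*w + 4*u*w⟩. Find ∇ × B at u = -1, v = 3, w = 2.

(∇×B)₁ = ∂B₃/∂v − ∂B₂/∂w = 12*u*w^2 - 4*u*w + 6*v^2*w - 9*v*w^2
(∇×B)₂ = ∂B₁/∂w − ∂B₃/∂u = 4*v*w - 4*w - 5
(∇×B)₃ = ∂B₂/∂u − ∂B₁/∂v = -4*w^3
∇×B = (12*u*w^2 - 4*u*w + 6*v^2*w - 9*v*w^2, 4*v*w - 4*w - 5, -4*w^3)
At (-1, 3, 2): (-40, 11, -32).

(-40, 11, -32)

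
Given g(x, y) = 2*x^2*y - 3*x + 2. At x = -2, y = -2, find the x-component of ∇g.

13

(∇g)_1 = ∂g/∂x = 4*x*y - 3
At (-2, -2): 13.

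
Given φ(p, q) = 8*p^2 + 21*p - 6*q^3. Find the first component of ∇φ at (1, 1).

(∇φ)_1 = ∂φ/∂p = 16*p + 21
At (1, 1): 37.

37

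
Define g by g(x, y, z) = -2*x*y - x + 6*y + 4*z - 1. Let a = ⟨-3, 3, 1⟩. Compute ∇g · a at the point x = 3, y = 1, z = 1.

13

∂g/∂x = -2*y - 1
∂g/∂y = -2*x + 6
∂g/∂z = 4
∇g at (3, 1, 1) = (-3, 0, 4)
∇g · a = (-3)(-3) + (0)(3) + (4)(1) = 13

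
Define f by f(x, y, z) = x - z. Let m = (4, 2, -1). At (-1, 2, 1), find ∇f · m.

5

∂f/∂x = 1
∂f/∂y = 0
∂f/∂z = -1
∇f at (-1, 2, 1) = (1, 0, -1)
∇f · m = (1)(4) + (0)(2) + (-1)(-1) = 5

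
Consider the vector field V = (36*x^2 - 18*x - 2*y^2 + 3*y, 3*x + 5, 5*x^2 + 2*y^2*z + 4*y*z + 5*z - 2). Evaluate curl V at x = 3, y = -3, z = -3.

(∇×V)₁ = ∂V₃/∂y − ∂V₂/∂z = 4*y*z + 4*z
(∇×V)₂ = ∂V₁/∂z − ∂V₃/∂x = -10*x
(∇×V)₃ = ∂V₂/∂x − ∂V₁/∂y = 4*y
∇×V = (4*y*z + 4*z, -10*x, 4*y)
At (3, -3, -3): (24, -30, -12).

(24, -30, -12)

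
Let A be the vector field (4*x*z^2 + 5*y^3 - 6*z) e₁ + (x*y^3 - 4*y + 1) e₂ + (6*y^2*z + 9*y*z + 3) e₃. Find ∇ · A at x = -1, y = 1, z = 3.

∂A₁/∂x = 4*z^2
∂A₂/∂y = 3*x*y^2 - 4
∂A₃/∂z = 6*y^2 + 9*y
∇·A = 3*x*y^2 + 6*y^2 + 9*y + 4*z^2 - 4
At (-1, 1, 3): 44.

44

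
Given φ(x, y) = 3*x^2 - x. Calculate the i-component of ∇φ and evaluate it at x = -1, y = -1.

-7

(∇φ)_1 = ∂φ/∂x = 6*x - 1
At (-1, -1): -7.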